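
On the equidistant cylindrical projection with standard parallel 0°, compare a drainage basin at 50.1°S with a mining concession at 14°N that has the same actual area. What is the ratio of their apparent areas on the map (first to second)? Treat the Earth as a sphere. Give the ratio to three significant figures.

In the plate carrée (x = Rλ, y = Rφ), meridians are true-scale (h = 1) and parallels are stretched by k = sec φ.
Areal scale at 50.1°: h·k = 1.000 × 1.559 = 1.559.
Areal scale at 14°: h·k = 1.000 × 1.031 = 1.031.
Ratio = 1.559/1.031 ≈ 1.51.

1.51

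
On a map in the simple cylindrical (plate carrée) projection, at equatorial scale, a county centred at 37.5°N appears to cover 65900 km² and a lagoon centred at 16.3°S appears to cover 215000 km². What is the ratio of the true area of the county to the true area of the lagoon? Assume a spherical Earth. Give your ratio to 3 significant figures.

0.253

On the plate carrée, areal scale = h·k = 1 × sec φ, so true area = apparent × cos φ.
True area of county: 65900 × cos(37.5°) = 65900 × 0.7934 = 52280 km².
True area of lagoon: 215000 × cos(16.3°) = 215000 × 0.9598 = 206400 km².
Ratio = 52280 / 206400 ≈ 0.253.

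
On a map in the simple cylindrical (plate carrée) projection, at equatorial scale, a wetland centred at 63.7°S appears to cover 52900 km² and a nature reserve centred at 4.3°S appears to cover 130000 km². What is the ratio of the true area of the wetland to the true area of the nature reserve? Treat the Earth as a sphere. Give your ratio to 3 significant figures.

On the plate carrée, areal scale = h·k = 1 × sec φ, so true area = apparent × cos φ.
True area of wetland: 52900 × cos(63.7°) = 52900 × 0.4431 = 23440 km².
True area of nature reserve: 130000 × cos(4.3°) = 130000 × 0.9972 = 129600 km².
Ratio = 23440 / 129600 ≈ 0.181.

0.181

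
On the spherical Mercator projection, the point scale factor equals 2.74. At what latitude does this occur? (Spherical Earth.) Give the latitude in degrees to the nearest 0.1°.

68.6°

Mercator scale is k = sec φ = 1/cos φ.
1/cos φ = 2.74  ⇒  cos φ = 0.3650  ⇒  φ = arccos(0.3650) ≈ 68.6°.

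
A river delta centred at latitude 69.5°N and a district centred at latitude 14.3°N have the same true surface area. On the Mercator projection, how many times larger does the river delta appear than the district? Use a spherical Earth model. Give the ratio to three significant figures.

Mercator areal scale is sec²φ.
At 69.5°: sec²(69.5°) = 1/0.3502² = 8.154.
At 14.3°: sec²(14.3°) = 1/0.9690² = 1.065.
Ratio = 8.154/1.065 = cos²(14.3°)/cos²(69.5°) ≈ 7.66.

7.66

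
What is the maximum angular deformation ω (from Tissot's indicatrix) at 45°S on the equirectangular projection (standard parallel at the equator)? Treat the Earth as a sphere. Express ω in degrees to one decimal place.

Plate carrée maps x = Rλ, y = Rφ. The meridian scale is h = 1 and the parallel scale is k = 1/cos φ = sec φ.
At 45°: h = 1.000, k = 1.414; principal scales a = 1.414, b = 1.000.
sin(ω/2) = (a − b)/(a + b) = 0.4142/2.414 = 0.1716, so ω = 2 arcsin(0.1716) ≈ 19.8°.

19.8°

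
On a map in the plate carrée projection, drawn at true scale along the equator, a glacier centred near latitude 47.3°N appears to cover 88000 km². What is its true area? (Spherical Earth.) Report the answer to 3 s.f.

In the plate carrée (x = Rλ, y = Rφ), meridians are true-scale (h = 1) and parallels are stretched by k = sec φ.
Areal scale = h·k = 1 × sec φ; at 47.3°, h = 1.000, k = 1.475, so h·k = 1.475.
True area = apparent / (areal scale) = 88000 / 1.475 ≈ 59700 km².

59700 km²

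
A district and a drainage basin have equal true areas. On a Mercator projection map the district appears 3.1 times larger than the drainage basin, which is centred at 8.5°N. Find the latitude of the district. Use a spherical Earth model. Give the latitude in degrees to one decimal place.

55.8°

On Mercator, (apparent₁)/(apparent₂) = sec²φ₁ / sec²φ₂ when true areas are equal.
cos²φ₂ / cos²φ₁ = 3.1  ⇒  cos φ₁ = cos 8.5° / √3.1 = 0.9890/1.761 = 0.5617.
φ₁ = arccos(0.5617) ≈ 55.8°.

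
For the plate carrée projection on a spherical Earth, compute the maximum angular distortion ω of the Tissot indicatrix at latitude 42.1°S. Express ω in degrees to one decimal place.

17.0°

Plate carrée maps x = Rλ, y = Rφ. The meridian scale is h = 1 and the parallel scale is k = 1/cos φ = sec φ.
At 42.1°: h = 1.000, k = 1.348; principal scales a = 1.348, b = 1.000.
sin(ω/2) = (a − b)/(a + b) = 0.3478/2.348 = 0.1481, so ω = 2 arcsin(0.1481) ≈ 17.0°.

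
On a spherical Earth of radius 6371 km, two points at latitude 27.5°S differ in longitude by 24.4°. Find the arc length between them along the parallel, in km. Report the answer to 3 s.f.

2410 km

Arc length along a parallel = R cos φ · Δλ (with Δλ in radians).
= 6371 × cos 27.5° × (24.4° × π/180) = 6371 × 0.8870 × 0.4259 ≈ 2410 km.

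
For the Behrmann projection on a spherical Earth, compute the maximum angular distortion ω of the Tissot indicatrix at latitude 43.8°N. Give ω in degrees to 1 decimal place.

Behrmann is a cylindrical equal-area projection with standard parallels at ±30°. Cylindrical equal-area (φ₀ = 30°): h = cos φ / cos 30° along meridians, k = cos 30° / cos φ along parallels; h·k = 1.
At 43.8°: h = 0.8334, k = 1.200; principal scales a = 1.200, b = 0.8334.
sin(ω/2) = (a − b)/(a + b) = 0.3665/2.033 = 0.1802, so ω = 2 arcsin(0.1802) ≈ 20.8°.

20.8°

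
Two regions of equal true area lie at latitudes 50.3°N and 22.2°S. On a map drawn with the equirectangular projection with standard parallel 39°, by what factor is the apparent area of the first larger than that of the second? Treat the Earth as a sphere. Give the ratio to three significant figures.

In the equirectangular projection with standard parallel φ₀ = 39° (x = Rλ cos φ₀, y = Rφ), meridians are true-scale (h = 1) and the parallel scale is k = cos φ₀ / cos φ.
Areal scale at 50.3°: h·k = 1.000 × 1.217 = 1.217.
Areal scale at 22.2°: h·k = 1.000 × 0.8394 = 0.8394.
Ratio = 1.217/0.8394 ≈ 1.45.

1.45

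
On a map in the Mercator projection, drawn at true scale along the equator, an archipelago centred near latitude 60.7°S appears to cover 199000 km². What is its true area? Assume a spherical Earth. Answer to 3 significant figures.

The Mercator projection is conformal; its linear scale factor is the same in every direction and equals sec φ = 1/cos φ.
Areal scale = k² = sec²φ = 1/cos²(60.7°) = 1/0.4894² = 4.175.
True area = apparent / (areal scale) = 199000 / 4.175 ≈ 47700 km².

47700 km²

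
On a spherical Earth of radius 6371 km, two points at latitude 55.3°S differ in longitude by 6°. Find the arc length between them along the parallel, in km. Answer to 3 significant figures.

Arc length along a parallel = R cos φ · Δλ (with Δλ in radians).
= 6371 × cos 55.3° × (6° × π/180) = 6371 × 0.5693 × 0.1047 ≈ 380 km.

380 km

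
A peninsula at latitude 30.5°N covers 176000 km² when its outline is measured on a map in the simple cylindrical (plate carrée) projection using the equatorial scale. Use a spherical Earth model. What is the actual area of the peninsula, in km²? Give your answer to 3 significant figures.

152000 km²

In the plate carrée (x = Rλ, y = Rφ), meridians are true-scale (h = 1) and parallels are stretched by k = sec φ.
Areal scale = h·k = 1 × sec φ; at 30.5°, h = 1.000, k = 1.161, so h·k = 1.161.
True area = apparent / (areal scale) = 176000 / 1.161 ≈ 152000 km².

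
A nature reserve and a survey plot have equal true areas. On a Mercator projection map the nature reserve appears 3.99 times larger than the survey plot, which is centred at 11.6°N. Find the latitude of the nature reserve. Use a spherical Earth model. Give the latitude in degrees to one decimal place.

Mercator areal scale is sec²φ, so apparent-area ratio = sec²φ₁ / sec²φ₂ = cos²φ₂ / cos²φ₁.
cos²φ₂ / cos²φ₁ = 3.99  ⇒  cos φ₁ = cos 11.6° / √3.99 = 0.9796/1.997 = 0.4904.
φ₁ = arccos(0.4904) ≈ 60.6°.

60.6°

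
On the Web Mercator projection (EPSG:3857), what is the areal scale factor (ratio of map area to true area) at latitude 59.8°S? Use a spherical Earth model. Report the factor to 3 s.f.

Mercator is conformal, so the point scale is isotropic: h = k = sec φ = 1/cos φ.
Areal scale = k² = sec²φ = 1/cos²(59.8°) = 1/0.5030² = 3.952.

3.95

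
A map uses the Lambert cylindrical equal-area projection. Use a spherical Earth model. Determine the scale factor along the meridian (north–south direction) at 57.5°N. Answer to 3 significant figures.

0.537

The Lambert cylindrical equal-area projection is the cylindrical equal-area projection with its standard parallel at the equator (φ₀ = 0). A cylindrical equal-area projection with standard parallel φ₀ has meridian scale h = cos φ / cos φ₀ and parallel scale k = cos φ₀ / cos φ (so areas are preserved, h·k = 1).
h = cos 57.5° / cos 0° = 0.5373/1.000 = 0.5373.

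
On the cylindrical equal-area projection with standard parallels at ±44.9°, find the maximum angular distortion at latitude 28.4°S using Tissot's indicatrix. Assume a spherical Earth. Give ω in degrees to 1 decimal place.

24.6°

For cylindrical equal-area with standard parallel φ₀, h = cos φ / cos φ₀ and k = cos φ₀ / cos φ, so h·k = 1.
At 28.4°: h = 1.242, k = 0.8053; principal scales a = 1.242, b = 0.8053.
sin(ω/2) = (a − b)/(a + b) = 0.4366/2.047 = 0.2133, so ω = 2 arcsin(0.2133) ≈ 24.6°.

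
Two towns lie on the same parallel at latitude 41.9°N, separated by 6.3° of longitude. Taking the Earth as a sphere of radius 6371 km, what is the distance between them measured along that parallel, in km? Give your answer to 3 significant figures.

521 km

Arc length along a parallel = R cos φ · Δλ (with Δλ in radians).
= 6371 × cos 41.9° × (6.3° × π/180) = 6371 × 0.7443 × 0.1100 ≈ 521 km.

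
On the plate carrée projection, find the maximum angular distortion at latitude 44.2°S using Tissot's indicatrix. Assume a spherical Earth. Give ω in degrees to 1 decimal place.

For the equirectangular projection with φ₀ = 0 (plate carrée), h = 1 along meridians and k = sec φ along parallels.
At 44.2°: h = 1.000, k = 1.395; principal scales a = 1.395, b = 1.000.
sin(ω/2) = (a − b)/(a + b) = 0.3949/2.395 = 0.1649, so ω = 2 arcsin(0.1649) ≈ 19.0°.

19.0°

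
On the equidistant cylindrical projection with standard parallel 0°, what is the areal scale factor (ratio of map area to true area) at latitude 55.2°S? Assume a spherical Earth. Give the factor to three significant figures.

Plate carrée maps x = Rλ, y = Rφ. The meridian scale is h = 1 and the parallel scale is k = 1/cos φ = sec φ.
Areal scale = h·k = 1 × sec φ; at 55.2°, h = 1.000, k = 1.752, so h·k = 1.752.

1.75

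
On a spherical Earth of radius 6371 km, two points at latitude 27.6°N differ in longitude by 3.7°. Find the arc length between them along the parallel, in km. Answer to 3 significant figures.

365 km

Arc length along a parallel = R cos φ · Δλ (with Δλ in radians).
= 6371 × cos 27.6° × (3.7° × π/180) = 6371 × 0.8862 × 0.06458 ≈ 365 km.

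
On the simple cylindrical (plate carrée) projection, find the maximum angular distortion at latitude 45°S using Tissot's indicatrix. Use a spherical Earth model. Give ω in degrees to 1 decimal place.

In the plate carrée (x = Rλ, y = Rφ), meridians are true-scale (h = 1) and parallels are stretched by k = sec φ.
At 45°: h = 1.000, k = 1.414; principal scales a = 1.414, b = 1.000.
sin(ω/2) = (a − b)/(a + b) = 0.4142/2.414 = 0.1716, so ω = 2 arcsin(0.1716) ≈ 19.8°.

19.8°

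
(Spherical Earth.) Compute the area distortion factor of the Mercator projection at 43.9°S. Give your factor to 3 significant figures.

Mercator is conformal, so the point scale is isotropic: h = k = sec φ = 1/cos φ.
Areal scale = k² = sec²φ = 1/cos²(43.9°) = 1/0.7206² = 1.926.

1.93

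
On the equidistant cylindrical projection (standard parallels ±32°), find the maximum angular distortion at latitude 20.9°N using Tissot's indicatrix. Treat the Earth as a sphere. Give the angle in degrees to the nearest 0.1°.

In the equirectangular projection with standard parallel φ₀ = 32° (x = Rλ cos φ₀, y = Rφ), meridians are true-scale (h = 1) and the parallel scale is k = cos φ₀ / cos φ.
At 20.9°: h = 1.000, k = 0.9078; principal scales a = 1.000, b = 0.9078.
sin(ω/2) = (a − b)/(a + b) = 0.09222/1.908 = 0.04834, so ω = 2 arcsin(0.04834) ≈ 5.5°.

5.5°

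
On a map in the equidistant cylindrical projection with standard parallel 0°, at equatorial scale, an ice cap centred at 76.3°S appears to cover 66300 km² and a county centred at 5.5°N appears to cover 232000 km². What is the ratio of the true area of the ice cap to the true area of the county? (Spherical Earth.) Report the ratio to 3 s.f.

0.0680

On the plate carrée, areal scale = h·k = 1 × sec φ, so true area = apparent × cos φ.
True area of ice cap: 66300 × cos(76.3°) = 66300 × 0.2368 = 15700 km².
True area of county: 232000 × cos(5.5°) = 232000 × 0.9954 = 230900 km².
Ratio = 15700 / 230900 ≈ 0.0680.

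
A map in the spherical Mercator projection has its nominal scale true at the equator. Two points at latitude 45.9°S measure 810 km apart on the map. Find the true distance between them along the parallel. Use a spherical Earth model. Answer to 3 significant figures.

Mercator is conformal, so the point scale is isotropic: h = k = sec φ = 1/cos φ.
Along the parallel at 45.9°, map distances are exaggerated by k = sec 45.9° = 1.437.
True distance = 810 / 1.437 = 810 × cos 45.9° ≈ 564 km.

564 km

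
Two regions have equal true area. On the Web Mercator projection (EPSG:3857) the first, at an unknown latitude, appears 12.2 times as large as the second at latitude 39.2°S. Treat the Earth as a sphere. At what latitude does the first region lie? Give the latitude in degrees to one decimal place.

77.2°

For equal true areas on Mercator, apparent areas scale as sec²φ, so the ratio is cos²φ₂ / cos²φ₁.
cos²φ₂ / cos²φ₁ = 12.2  ⇒  cos φ₁ = cos 39.2° / √12.2 = 0.7749/3.493 = 0.2219.
φ₁ = arccos(0.2219) ≈ 77.2°.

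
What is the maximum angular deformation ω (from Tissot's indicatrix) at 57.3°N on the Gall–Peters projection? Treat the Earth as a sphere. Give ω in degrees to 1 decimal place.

The Gall–Peters projection is cylindrical equal-area with φ₀ = 45°. Cylindrical equal-area (φ₀ = 45°): h = cos φ / cos 45° along meridians, k = cos 45° / cos φ along parallels; h·k = 1.
At 57.3°: h = 0.7640, k = 1.309; principal scales a = 1.309, b = 0.7640.
sin(ω/2) = (a − b)/(a + b) = 0.5449/2.073 = 0.2629, so ω = 2 arcsin(0.2629) ≈ 30.5°.

30.5°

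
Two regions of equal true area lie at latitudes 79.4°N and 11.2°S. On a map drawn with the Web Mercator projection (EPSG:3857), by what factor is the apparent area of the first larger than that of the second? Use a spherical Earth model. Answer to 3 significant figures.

Mercator is conformal with k = sec φ, so areal scale = k² = sec²φ.
At 79.4°: sec²(79.4°) = 1/0.1840² = 29.55.
At 11.2°: sec²(11.2°) = 1/0.9810² = 1.039.
Ratio = 29.55/1.039 = cos²(11.2°)/cos²(79.4°) ≈ 28.4.

28.4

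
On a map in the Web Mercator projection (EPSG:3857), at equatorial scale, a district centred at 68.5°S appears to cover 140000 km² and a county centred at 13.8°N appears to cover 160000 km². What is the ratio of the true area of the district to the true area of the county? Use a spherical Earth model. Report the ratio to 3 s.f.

0.125

Since Mercator area scale is 1/cos²φ, the true area equals the apparent area multiplied by cos²φ.
True area of district: 140000 × cos²(68.5°) = 140000 × 0.1343 = 18810 km².
True area of county: 160000 × cos²(13.8°) = 160000 × 0.9431 = 150900 km².
Ratio = 18810 / 150900 ≈ 0.125.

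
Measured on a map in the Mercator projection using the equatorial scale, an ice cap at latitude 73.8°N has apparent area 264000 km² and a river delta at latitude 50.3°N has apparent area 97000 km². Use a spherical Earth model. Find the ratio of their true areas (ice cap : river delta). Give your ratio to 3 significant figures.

0.519

Since Mercator area scale is 1/cos²φ, the true area equals the apparent area multiplied by cos²φ.
True area of ice cap: 264000 × cos²(73.8°) = 264000 × 0.07784 = 20550 km².
True area of river delta: 97000 × cos²(50.3°) = 97000 × 0.4080 = 39580 km².
Ratio = 20550 / 39580 ≈ 0.519.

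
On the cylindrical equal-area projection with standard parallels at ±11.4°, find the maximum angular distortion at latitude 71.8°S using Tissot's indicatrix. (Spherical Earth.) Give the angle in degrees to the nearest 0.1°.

109.3°

For cylindrical equal-area with standard parallel φ₀, h = cos φ / cos φ₀ and k = cos φ₀ / cos φ, so h·k = 1.
At 71.8°: h = 0.3186, k = 3.139; principal scales a = 3.139, b = 0.3186.
sin(ω/2) = (a − b)/(a + b) = 2.820/3.457 = 0.8157, so ω = 2 arcsin(0.8157) ≈ 109.3°.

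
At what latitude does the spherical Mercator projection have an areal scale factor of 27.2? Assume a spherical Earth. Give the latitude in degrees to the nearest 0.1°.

78.9°

Mercator areal scale is sec²φ.
sec²φ = 27.2  ⇒  cos²φ = 0.03676  ⇒  cos φ = 0.1917.
φ = arccos(0.1917) ≈ 78.9°.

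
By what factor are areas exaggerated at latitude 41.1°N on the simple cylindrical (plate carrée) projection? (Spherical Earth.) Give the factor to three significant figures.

In the plate carrée (x = Rλ, y = Rφ), meridians are true-scale (h = 1) and parallels are stretched by k = sec φ.
Areal scale = h·k = 1 × sec φ; at 41.1°, h = 1.000, k = 1.327, so h·k = 1.327.

1.33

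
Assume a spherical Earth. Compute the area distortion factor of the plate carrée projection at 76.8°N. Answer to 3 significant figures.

4.38

For the equirectangular projection with φ₀ = 0 (plate carrée), h = 1 along meridians and k = sec φ along parallels.
Areal scale = h·k = 1 × sec φ; at 76.8°, h = 1.000, k = 4.379, so h·k = 4.379.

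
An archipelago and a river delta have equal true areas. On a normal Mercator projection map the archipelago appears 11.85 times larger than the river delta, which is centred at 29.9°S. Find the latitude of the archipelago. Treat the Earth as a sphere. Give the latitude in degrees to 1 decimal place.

On Mercator, (apparent₁)/(apparent₂) = sec²φ₁ / sec²φ₂ when true areas are equal.
cos²φ₂ / cos²φ₁ = 11.85  ⇒  cos φ₁ = cos 29.9° / √11.85 = 0.8669/3.442 = 0.2518.
φ₁ = arccos(0.2518) ≈ 75.4°.

75.4°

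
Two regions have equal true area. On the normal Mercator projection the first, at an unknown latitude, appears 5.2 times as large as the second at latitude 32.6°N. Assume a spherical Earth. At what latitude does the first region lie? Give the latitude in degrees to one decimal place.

68.3°

On Mercator, (apparent₁)/(apparent₂) = sec²φ₁ / sec²φ₂ when true areas are equal.
cos²φ₂ / cos²φ₁ = 5.2  ⇒  cos φ₁ = cos 32.6° / √5.2 = 0.8425/2.280 = 0.3694.
φ₁ = arccos(0.3694) ≈ 68.3°.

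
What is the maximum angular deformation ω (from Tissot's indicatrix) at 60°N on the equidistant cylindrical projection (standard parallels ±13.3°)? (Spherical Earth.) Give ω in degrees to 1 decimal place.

37.5°

The equidistant cylindrical projection with φ₀ = 13.3° has h = 1 (meridians true) and k = cos φ₀ / cos φ along parallels.
At 60°: h = 1.000, k = 1.946; principal scales a = 1.946, b = 1.000.
sin(ω/2) = (a − b)/(a + b) = 0.9464/2.946 = 0.3212, so ω = 2 arcsin(0.3212) ≈ 37.5°.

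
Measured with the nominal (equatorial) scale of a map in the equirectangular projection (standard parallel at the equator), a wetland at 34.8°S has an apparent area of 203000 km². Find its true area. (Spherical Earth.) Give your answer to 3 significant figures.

Plate carrée maps x = Rλ, y = Rφ. The meridian scale is h = 1 and the parallel scale is k = 1/cos φ = sec φ.
Areal scale = h·k = 1 × sec φ; at 34.8°, h = 1.000, k = 1.218, so h·k = 1.218.
True area = apparent / (areal scale) = 203000 / 1.218 ≈ 167000 km².

167000 km²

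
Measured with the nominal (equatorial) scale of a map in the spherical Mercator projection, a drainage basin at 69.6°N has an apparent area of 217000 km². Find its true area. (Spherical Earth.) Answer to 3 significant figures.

26400 km²

For Mercator, h = k = sec φ (a conformal cylindrical projection has a single point scale, 1/cos φ).
Areal scale = k² = sec²φ = 1/cos²(69.6°) = 1/0.3486² = 8.230.
True area = apparent / (areal scale) = 217000 / 8.230 ≈ 26400 km².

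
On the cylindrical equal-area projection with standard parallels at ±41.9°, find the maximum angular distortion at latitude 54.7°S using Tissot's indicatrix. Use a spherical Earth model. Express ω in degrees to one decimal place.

Cylindrical equal-area (φ₀ = 41.9°): h = cos φ / cos 41.9° along meridians, k = cos 41.9° / cos φ along parallels; h·k = 1.
At 54.7°: h = 0.7764, k = 1.288; principal scales a = 1.288, b = 0.7764.
sin(ω/2) = (a − b)/(a + b) = 0.5117/2.064 = 0.2479, so ω = 2 arcsin(0.2479) ≈ 28.7°.

28.7°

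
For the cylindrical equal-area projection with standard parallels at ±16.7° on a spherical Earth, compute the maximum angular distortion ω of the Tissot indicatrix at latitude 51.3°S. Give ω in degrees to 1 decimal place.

A cylindrical equal-area projection with standard parallel φ₀ has meridian scale h = cos φ / cos φ₀ and parallel scale k = cos φ₀ / cos φ (so areas are preserved, h·k = 1).
At 51.3°: h = 0.6528, k = 1.532; principal scales a = 1.532, b = 0.6528.
sin(ω/2) = (a − b)/(a + b) = 0.8791/2.185 = 0.4024, so ω = 2 arcsin(0.4024) ≈ 47.5°.

47.5°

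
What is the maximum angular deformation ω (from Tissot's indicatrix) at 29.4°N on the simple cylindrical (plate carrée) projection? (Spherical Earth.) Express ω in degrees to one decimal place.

In the plate carrée (x = Rλ, y = Rφ), meridians are true-scale (h = 1) and parallels are stretched by k = sec φ.
At 29.4°: h = 1.000, k = 1.148; principal scales a = 1.148, b = 1.000.
sin(ω/2) = (a − b)/(a + b) = 0.1478/2.148 = 0.06882, so ω = 2 arcsin(0.06882) ≈ 7.9°.

7.9°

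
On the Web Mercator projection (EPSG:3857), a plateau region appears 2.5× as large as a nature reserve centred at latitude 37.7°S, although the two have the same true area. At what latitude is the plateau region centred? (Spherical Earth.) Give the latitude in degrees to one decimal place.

60.0°

Mercator areal scale is sec²φ, so apparent-area ratio = sec²φ₁ / sec²φ₂ = cos²φ₂ / cos²φ₁.
cos²φ₂ / cos²φ₁ = 2.5  ⇒  cos φ₁ = cos 37.7° / √2.5 = 0.7912/1.581 = 0.5004.
φ₁ = arccos(0.5004) ≈ 60.0°.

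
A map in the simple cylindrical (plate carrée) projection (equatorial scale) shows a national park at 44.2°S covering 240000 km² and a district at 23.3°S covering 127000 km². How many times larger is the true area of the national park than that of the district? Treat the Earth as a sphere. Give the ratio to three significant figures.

On the plate carrée, areal scale = h·k = 1 × sec φ, so true area = apparent × cos φ.
True area of national park: 240000 × cos(44.2°) = 240000 × 0.7169 = 172100 km².
True area of district: 127000 × cos(23.3°) = 127000 × 0.9184 = 116600 km².
Ratio = 172100 / 116600 ≈ 1.48.

1.48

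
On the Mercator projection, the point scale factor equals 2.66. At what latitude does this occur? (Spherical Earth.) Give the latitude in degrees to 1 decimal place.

67.9°

Mercator scale is k = sec φ = 1/cos φ.
1/cos φ = 2.66  ⇒  cos φ = 0.3759  ⇒  φ = arccos(0.3759) ≈ 67.9°.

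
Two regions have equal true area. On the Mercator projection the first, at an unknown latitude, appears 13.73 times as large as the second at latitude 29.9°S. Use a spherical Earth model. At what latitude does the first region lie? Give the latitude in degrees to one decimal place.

76.5°

Mercator areal scale is sec²φ, so apparent-area ratio = sec²φ₁ / sec²φ₂ = cos²φ₂ / cos²φ₁.
cos²φ₂ / cos²φ₁ = 13.73  ⇒  cos φ₁ = cos 29.9° / √13.73 = 0.8669/3.705 = 0.2340.
φ₁ = arccos(0.2340) ≈ 76.5°.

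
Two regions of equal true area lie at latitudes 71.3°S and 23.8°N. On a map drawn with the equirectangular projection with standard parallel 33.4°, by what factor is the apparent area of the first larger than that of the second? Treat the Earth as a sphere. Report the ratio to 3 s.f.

2.85

In the equirectangular projection with standard parallel φ₀ = 33.4° (x = Rλ cos φ₀, y = Rφ), meridians are true-scale (h = 1) and the parallel scale is k = cos φ₀ / cos φ.
Areal scale at 71.3°: h·k = 1.000 × 2.604 = 2.604.
Areal scale at 23.8°: h·k = 1.000 × 0.9124 = 0.9124.
Ratio = 2.604/0.9124 ≈ 2.85.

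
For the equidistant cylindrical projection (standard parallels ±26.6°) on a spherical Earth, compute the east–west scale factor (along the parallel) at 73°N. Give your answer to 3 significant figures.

The equidistant cylindrical projection with φ₀ = 26.6° has h = 1 (meridians true) and k = cos φ₀ / cos φ along parallels.
k = cos 26.6° / cos 73° = 0.8942/0.2924 = 3.058.

3.06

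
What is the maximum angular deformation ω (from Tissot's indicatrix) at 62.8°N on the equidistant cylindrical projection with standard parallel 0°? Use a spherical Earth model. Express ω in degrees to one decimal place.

43.8°

In the plate carrée (x = Rλ, y = Rφ), meridians are true-scale (h = 1) and parallels are stretched by k = sec φ.
At 62.8°: h = 1.000, k = 2.188; principal scales a = 2.188, b = 1.000.
sin(ω/2) = (a − b)/(a + b) = 1.188/3.188 = 0.3726, so ω = 2 arcsin(0.3726) ≈ 43.8°.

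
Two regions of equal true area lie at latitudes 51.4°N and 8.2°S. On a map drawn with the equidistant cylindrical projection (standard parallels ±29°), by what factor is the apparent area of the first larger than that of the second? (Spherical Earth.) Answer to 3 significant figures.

1.59

With standard parallel φ₀ = 29°, the equirectangular projection gives x = Rλ cos φ₀, y = Rφ, so h = 1 and k = cos 29° / cos φ.
Areal scale at 51.4°: h·k = 1.000 × 1.402 = 1.402.
Areal scale at 8.2°: h·k = 1.000 × 0.8837 = 0.8837.
Ratio = 1.402/0.8837 ≈ 1.59.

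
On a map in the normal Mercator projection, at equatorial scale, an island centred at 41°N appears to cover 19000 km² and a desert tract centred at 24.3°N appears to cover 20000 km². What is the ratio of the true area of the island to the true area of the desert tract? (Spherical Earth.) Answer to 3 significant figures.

On Mercator the areal scale is sec²φ, so true area = apparent × cos²φ.
True area of island: 19000 × cos²(41°) = 19000 × 0.5696 = 10820 km².
True area of desert tract: 20000 × cos²(24.3°) = 20000 × 0.8307 = 16610 km².
Ratio = 10820 / 16610 ≈ 0.651.

0.651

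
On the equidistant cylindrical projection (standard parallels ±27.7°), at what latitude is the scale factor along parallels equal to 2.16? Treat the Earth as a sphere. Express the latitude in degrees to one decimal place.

65.8°

With standard parallel φ₀ = 27.7°, the equirectangular projection gives x = Rλ cos φ₀, y = Rφ, so h = 1 and k = cos 27.7° / cos φ.
k = cos φ₀ / cos φ = 2.16  ⇒  cos φ = cos 27.7° / 2.16 = 0.4099.
φ = arccos(0.4099) ≈ 65.8°.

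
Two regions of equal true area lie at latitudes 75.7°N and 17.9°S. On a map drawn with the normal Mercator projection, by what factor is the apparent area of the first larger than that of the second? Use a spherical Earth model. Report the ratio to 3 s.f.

Mercator areal scale is sec²φ.
At 75.7°: sec²(75.7°) = 1/0.2470² = 16.39.
At 17.9°: sec²(17.9°) = 1/0.9516² = 1.104.
Ratio = 16.39/1.104 = cos²(17.9°)/cos²(75.7°) ≈ 14.8.

14.8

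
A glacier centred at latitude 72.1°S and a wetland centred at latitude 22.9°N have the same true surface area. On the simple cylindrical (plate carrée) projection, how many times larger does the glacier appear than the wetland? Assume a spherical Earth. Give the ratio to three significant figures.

In the plate carrée (x = Rλ, y = Rφ), meridians are true-scale (h = 1) and parallels are stretched by k = sec φ.
Areal scale at 72.1°: h·k = 1.000 × 3.254 = 3.254.
Areal scale at 22.9°: h·k = 1.000 × 1.086 = 1.086.
Ratio = 3.254/1.086 ≈ 3.00.

3.00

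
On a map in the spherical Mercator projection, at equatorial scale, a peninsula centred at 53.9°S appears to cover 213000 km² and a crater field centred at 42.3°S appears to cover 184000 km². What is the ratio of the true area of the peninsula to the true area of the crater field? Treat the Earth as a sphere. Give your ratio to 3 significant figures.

0.735

Since Mercator area scale is 1/cos²φ, the true area equals the apparent area multiplied by cos²φ.
True area of peninsula: 213000 × cos²(53.9°) = 213000 × 0.3472 = 73940 km².
True area of crater field: 184000 × cos²(42.3°) = 184000 × 0.5471 = 100700 km².
Ratio = 73940 / 100700 ≈ 0.735.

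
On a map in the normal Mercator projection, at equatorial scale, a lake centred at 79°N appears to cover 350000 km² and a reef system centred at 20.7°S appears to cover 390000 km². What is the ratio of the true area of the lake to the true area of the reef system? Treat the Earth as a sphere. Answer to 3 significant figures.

On Mercator the areal scale is sec²φ, so true area = apparent × cos²φ.
True area of lake: 350000 × cos²(79°) = 350000 × 0.03641 = 12740 km².
True area of reef system: 390000 × cos²(20.7°) = 390000 × 0.8751 = 341300 km².
Ratio = 12740 / 341300 ≈ 0.0373.

0.0373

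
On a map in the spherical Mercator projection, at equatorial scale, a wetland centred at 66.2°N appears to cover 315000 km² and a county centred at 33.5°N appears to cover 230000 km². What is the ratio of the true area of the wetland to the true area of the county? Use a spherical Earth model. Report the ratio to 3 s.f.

Mercator's areal exaggeration is sec²φ; hence true area = (apparent area) · cos²φ.
True area of wetland: 315000 × cos²(66.2°) = 315000 × 0.1628 = 51300 km².
True area of county: 230000 × cos²(33.5°) = 230000 × 0.6954 = 159900 km².
Ratio = 51300 / 159900 ≈ 0.321.

0.321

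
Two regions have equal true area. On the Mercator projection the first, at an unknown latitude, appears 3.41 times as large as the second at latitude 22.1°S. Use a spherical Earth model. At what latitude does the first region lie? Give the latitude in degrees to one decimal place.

59.9°

On Mercator, (apparent₁)/(apparent₂) = sec²φ₁ / sec²φ₂ when true areas are equal.
cos²φ₂ / cos²φ₁ = 3.41  ⇒  cos φ₁ = cos 22.1° / √3.41 = 0.9265/1.847 = 0.5017.
φ₁ = arccos(0.5017) ≈ 59.9°.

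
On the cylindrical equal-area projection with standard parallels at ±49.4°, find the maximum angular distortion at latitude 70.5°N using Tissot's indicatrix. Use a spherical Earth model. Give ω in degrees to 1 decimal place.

Cylindrical equal-area (φ₀ = 49.4°): h = cos φ / cos 49.4° along meridians, k = cos 49.4° / cos φ along parallels; h·k = 1.
At 70.5°: h = 0.5129, k = 1.950; principal scales a = 1.950, b = 0.5129.
sin(ω/2) = (a − b)/(a + b) = 1.437/2.462 = 0.5834, so ω = 2 arcsin(0.5834) ≈ 71.4°.

71.4°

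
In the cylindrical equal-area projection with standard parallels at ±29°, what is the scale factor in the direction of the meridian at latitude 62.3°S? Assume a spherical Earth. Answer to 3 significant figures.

Cylindrical equal-area (φ₀ = 29°): h = cos φ / cos 29° along meridians, k = cos 29° / cos φ along parallels; h·k = 1.
h = cos 62.3° / cos 29° = 0.4648/0.8746 = 0.5315.

0.531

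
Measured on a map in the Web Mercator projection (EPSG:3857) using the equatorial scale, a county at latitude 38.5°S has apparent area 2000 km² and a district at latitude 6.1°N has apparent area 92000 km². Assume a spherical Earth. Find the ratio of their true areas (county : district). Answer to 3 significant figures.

0.0135

On Mercator the areal scale is sec²φ, so true area = apparent × cos²φ.
True area of county: 2000 × cos²(38.5°) = 2000 × 0.6125 = 1225 km².
True area of district: 92000 × cos²(6.1°) = 92000 × 0.9887 = 90960 km².
Ratio = 1225 / 90960 ≈ 0.0135.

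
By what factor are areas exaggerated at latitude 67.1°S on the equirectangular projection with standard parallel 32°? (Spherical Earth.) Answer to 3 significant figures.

2.18

With standard parallel φ₀ = 32°, the equirectangular projection gives x = Rλ cos φ₀, y = Rφ, so h = 1 and k = cos 32° / cos φ.
Areal scale = h·k = 1 × cos φ₀ / cos φ; at 67.1°, h = 1.000, k = 2.179, so h·k = 2.179.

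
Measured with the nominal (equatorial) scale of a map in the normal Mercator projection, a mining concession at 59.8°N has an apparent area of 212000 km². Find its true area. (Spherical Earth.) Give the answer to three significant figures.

53600 km²

For Mercator, h = k = sec φ (a conformal cylindrical projection has a single point scale, 1/cos φ).
Areal scale = k² = sec²φ = 1/cos²(59.8°) = 1/0.5030² = 3.952.
True area = apparent / (areal scale) = 212000 / 3.952 ≈ 53600 km².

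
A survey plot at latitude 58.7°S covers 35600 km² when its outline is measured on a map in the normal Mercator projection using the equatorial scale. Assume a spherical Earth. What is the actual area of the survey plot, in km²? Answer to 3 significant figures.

For Mercator, h = k = sec φ (a conformal cylindrical projection has a single point scale, 1/cos φ).
Areal scale = k² = sec²φ = 1/cos²(58.7°) = 1/0.5195² = 3.705.
True area = apparent / (areal scale) = 35600 / 3.705 ≈ 9610 km².

9610 km²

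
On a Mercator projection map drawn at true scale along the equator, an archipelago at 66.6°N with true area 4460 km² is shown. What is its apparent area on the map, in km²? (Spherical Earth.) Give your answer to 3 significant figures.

The Mercator projection is conformal; its linear scale factor is the same in every direction and equals sec φ = 1/cos φ.
Areal scale = k² = sec²φ = 1/cos²(66.6°) = 1/0.3971² = 6.340.
Apparent area = 4460 × 6.340 ≈ 28300 km².

28300 km²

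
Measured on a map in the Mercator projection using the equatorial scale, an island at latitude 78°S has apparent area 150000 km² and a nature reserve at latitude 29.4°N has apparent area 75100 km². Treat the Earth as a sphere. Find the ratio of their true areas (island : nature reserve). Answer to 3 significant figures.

0.114

Since Mercator area scale is 1/cos²φ, the true area equals the apparent area multiplied by cos²φ.
True area of island: 150000 × cos²(78°) = 150000 × 0.04323 = 6484 km².
True area of nature reserve: 75100 × cos²(29.4°) = 75100 × 0.7590 = 57000 km².
Ratio = 6484 / 57000 ≈ 0.114.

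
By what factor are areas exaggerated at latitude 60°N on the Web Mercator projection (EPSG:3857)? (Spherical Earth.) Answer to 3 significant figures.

The Mercator projection is conformal; its linear scale factor is the same in every direction and equals sec φ = 1/cos φ.
Areal scale = k² = sec²φ = 1/cos²(60°) = 1/0.5000² = 4.000.

4.00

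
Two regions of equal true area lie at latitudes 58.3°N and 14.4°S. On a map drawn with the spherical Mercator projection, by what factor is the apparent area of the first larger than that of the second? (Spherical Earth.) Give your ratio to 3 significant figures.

3.40

On Mercator, area is exaggerated by sec²φ = 1/cos²φ.
At 58.3°: sec²(58.3°) = 1/0.5255² = 3.622.
At 14.4°: sec²(14.4°) = 1/0.9686² = 1.066.
Ratio = 3.622/1.066 = cos²(14.4°)/cos²(58.3°) ≈ 3.40.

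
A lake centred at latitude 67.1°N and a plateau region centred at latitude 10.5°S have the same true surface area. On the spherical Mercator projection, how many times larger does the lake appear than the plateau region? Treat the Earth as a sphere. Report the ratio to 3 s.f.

On Mercator, area is exaggerated by sec²φ = 1/cos²φ.
At 67.1°: sec²(67.1°) = 1/0.3891² = 6.604.
At 10.5°: sec²(10.5°) = 1/0.9833² = 1.034.
Ratio = 6.604/1.034 = cos²(10.5°)/cos²(67.1°) ≈ 6.38.

6.38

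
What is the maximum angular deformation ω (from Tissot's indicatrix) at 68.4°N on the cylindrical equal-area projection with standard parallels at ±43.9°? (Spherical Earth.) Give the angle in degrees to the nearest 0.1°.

71.8°

For cylindrical equal-area with standard parallel φ₀, h = cos φ / cos φ₀ and k = cos φ₀ / cos φ, so h·k = 1.
At 68.4°: h = 0.5109, k = 1.957; principal scales a = 1.957, b = 0.5109.
sin(ω/2) = (a − b)/(a + b) = 1.446/2.468 = 0.5860, so ω = 2 arcsin(0.5860) ≈ 71.8°.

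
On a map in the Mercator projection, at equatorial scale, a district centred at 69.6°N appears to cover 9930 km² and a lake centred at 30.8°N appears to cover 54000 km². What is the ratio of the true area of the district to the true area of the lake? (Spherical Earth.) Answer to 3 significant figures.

0.0303

Since Mercator area scale is 1/cos²φ, the true area equals the apparent area multiplied by cos²φ.
True area of district: 9930 × cos²(69.6°) = 9930 × 0.1215 = 1207 km².
True area of lake: 54000 × cos²(30.8°) = 54000 × 0.7378 = 39840 km².
Ratio = 1207 / 39840 ≈ 0.0303.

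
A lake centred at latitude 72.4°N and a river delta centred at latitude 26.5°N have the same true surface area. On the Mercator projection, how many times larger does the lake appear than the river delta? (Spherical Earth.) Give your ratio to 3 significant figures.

Mercator is conformal with k = sec φ, so areal scale = k² = sec²φ.
At 72.4°: sec²(72.4°) = 1/0.3024² = 10.94.
At 26.5°: sec²(26.5°) = 1/0.8949² = 1.249.
Ratio = 10.94/1.249 = cos²(26.5°)/cos²(72.4°) ≈ 8.76.

8.76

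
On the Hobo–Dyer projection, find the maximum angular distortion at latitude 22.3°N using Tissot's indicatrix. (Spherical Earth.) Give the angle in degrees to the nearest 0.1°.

17.5°

Hobo–Dyer is a cylindrical equal-area projection with standard parallels at ±37.5°. A cylindrical equal-area projection with standard parallel φ₀ has meridian scale h = cos φ / cos φ₀ and parallel scale k = cos φ₀ / cos φ (so areas are preserved, h·k = 1).
At 22.3°: h = 1.166, k = 0.8575; principal scales a = 1.166, b = 0.8575.
sin(ω/2) = (a − b)/(a + b) = 0.3087/2.024 = 0.1526, so ω = 2 arcsin(0.1526) ≈ 17.5°.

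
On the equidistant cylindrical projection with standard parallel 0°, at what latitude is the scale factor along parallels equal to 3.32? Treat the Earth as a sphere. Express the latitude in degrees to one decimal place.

72.5°

Plate carrée: h = 1, k = sec φ along parallels.
sec φ = 3.32  ⇒  cos φ = 0.3012  ⇒  φ ≈ 72.5°.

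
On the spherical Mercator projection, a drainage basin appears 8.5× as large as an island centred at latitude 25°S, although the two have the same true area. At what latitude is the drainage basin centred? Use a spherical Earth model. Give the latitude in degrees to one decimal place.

Mercator areal scale is sec²φ, so apparent-area ratio = sec²φ₁ / sec²φ₂ = cos²φ₂ / cos²φ₁.
cos²φ₂ / cos²φ₁ = 8.5  ⇒  cos φ₁ = cos 25° / √8.5 = 0.9063/2.915 = 0.3109.
φ₁ = arccos(0.3109) ≈ 71.9°.

71.9°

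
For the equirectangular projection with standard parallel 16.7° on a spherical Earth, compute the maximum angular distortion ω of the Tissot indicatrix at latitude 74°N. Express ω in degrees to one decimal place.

67.2°

In the equirectangular projection with standard parallel φ₀ = 16.7° (x = Rλ cos φ₀, y = Rφ), meridians are true-scale (h = 1) and the parallel scale is k = cos φ₀ / cos φ.
At 74°: h = 1.000, k = 3.475; principal scales a = 3.475, b = 1.000.
sin(ω/2) = (a − b)/(a + b) = 2.475/4.475 = 0.5531, so ω = 2 arcsin(0.5531) ≈ 67.2°.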